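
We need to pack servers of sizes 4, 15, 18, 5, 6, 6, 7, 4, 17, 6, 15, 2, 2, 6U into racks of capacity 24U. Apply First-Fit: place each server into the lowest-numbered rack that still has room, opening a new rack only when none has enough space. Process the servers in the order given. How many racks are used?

5 racks

rack 1: place 4U, 20U left
rack 1: place 15U, 5U left
rack 2: place 18U, 6U left
rack 1: place 5U, 0U left
rack 2: place 6U, 0U left
rack 3: place 6U, 18U left
rack 3: place 7U, 11U left
rack 3: place 4U, 7U left
rack 4: place 17U, 7U left
rack 3: place 6U, 1U left
rack 5: place 15U, 9U left
rack 4: place 2U, 5U left
rack 4: place 2U, 3U left
rack 5: place 6U, 3U left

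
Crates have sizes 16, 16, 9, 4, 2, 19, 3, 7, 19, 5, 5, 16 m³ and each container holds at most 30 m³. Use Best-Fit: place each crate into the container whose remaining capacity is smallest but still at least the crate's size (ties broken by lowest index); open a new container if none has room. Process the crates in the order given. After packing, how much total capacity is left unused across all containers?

container 1: place 16 m³, 14 m³ left
container 2: place 16 m³, 14 m³ left
container 1: place 9 m³, 5 m³ left
container 1: place 4 m³, 1 m³ left
container 2: place 2 m³, 12 m³ left
container 3: place 19 m³, 11 m³ left
container 3: place 3 m³, 8 m³ left
container 3: place 7 m³, 1 m³ left
container 4: place 19 m³, 11 m³ left
container 4: place 5 m³, 6 m³ left
container 4: place 5 m³, 1 m³ left
container 5: place 16 m³, 14 m³ left
5 containers × 30 m³ = 150 m³; used 121 m³; unused 29 m³.

29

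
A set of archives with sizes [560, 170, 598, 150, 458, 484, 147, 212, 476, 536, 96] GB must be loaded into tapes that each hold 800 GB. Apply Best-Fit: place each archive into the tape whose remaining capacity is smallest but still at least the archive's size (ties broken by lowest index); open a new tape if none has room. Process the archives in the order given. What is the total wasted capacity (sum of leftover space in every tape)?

913

560 GB → tape 1 (remaining 240 GB)
170 GB → tape 1 (remaining 70 GB)
598 GB → tape 2 (remaining 202 GB)
150 GB → tape 2 (remaining 52 GB)
458 GB → tape 3 (remaining 342 GB)
484 GB → tape 4 (remaining 316 GB)
147 GB → tape 4 (remaining 169 GB)
212 GB → tape 3 (remaining 130 GB)
476 GB → tape 5 (remaining 324 GB)
536 GB → tape 6 (remaining 264 GB)
96 GB → tape 3 (remaining 34 GB)
6 tapes × 800 GB = 4800 GB; used 3887 GB; unused 913 GB.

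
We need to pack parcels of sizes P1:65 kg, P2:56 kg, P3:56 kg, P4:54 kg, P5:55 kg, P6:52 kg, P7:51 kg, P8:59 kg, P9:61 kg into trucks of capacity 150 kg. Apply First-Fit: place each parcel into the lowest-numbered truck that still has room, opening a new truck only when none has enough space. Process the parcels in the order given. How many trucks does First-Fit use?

5

Put P1 (65 kg) in truck 1; 85 kg remain.
Put P2 (56 kg) in truck 1; 29 kg remain.
Put P3 (56 kg) in truck 2; 94 kg remain.
Put P4 (54 kg) in truck 2; 40 kg remain.
Put P5 (55 kg) in truck 3; 95 kg remain.
Put P6 (52 kg) in truck 3; 43 kg remain.
Put P7 (51 kg) in truck 4; 99 kg remain.
Put P8 (59 kg) in truck 4; 40 kg remain.
Put P9 (61 kg) in truck 5; 89 kg remain.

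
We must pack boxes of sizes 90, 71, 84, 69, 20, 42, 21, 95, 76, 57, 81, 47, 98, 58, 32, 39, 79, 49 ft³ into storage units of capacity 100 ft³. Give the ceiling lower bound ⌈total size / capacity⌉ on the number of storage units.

12

Total size = 90 + 71 + 84 + 69 + 20 + 42 + 21 + 95 + 76 + 57 + 81 + 47 + 98 + 58 + 32 + 39 + 79 + 49 = 1108 ft³.
⌈1108 / 100⌉ = 12.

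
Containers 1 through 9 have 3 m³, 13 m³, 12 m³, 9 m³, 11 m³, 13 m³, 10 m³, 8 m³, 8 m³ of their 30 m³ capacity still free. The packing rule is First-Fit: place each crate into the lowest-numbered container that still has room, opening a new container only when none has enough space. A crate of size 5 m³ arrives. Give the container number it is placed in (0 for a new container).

2

Containers with room: container 2 (13 m³), container 3 (12 m³), container 4 (9 m³), container 5 (11 m³), container 6 (13 m³), container 7 (10 m³), container 8 (8 m³), container 9 (8 m³).
The first with room is container 2.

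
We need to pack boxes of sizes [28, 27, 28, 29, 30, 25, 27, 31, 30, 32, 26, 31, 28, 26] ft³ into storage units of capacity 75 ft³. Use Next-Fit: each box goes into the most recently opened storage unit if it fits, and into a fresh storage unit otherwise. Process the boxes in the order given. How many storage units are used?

Put 28 ft³ in storage unit 1; 47 ft³ remain.
Put 27 ft³ in storage unit 1; 20 ft³ remain.
Put 28 ft³ in storage unit 2; 47 ft³ remain.
Put 29 ft³ in storage unit 2; 18 ft³ remain.
Put 30 ft³ in storage unit 3; 45 ft³ remain.
Put 25 ft³ in storage unit 3; 20 ft³ remain.
Put 27 ft³ in storage unit 4; 48 ft³ remain.
Put 31 ft³ in storage unit 4; 17 ft³ remain.
Put 30 ft³ in storage unit 5; 45 ft³ remain.
Put 32 ft³ in storage unit 5; 13 ft³ remain.
Put 26 ft³ in storage unit 6; 49 ft³ remain.
Put 31 ft³ in storage unit 6; 18 ft³ remain.
Put 28 ft³ in storage unit 7; 47 ft³ remain.
Put 26 ft³ in storage unit 7; 21 ft³ remain.
Final storage units: [28,27] [28,29] [30,25] [27,31] [30,32] [26,31] [28,26].

7 storage units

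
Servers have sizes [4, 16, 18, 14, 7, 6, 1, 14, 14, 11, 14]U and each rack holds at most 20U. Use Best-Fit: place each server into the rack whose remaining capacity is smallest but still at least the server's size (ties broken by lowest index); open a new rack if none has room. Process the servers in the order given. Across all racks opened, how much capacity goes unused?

21

4U → rack 1 (remaining 16U)
16U → rack 1 (remaining 0U)
18U → rack 2 (remaining 2U)
14U → rack 3 (remaining 6U)
7U → rack 4 (remaining 13U)
6U → rack 3 (remaining 0U)
1U → rack 2 (remaining 1U)
14U → rack 5 (remaining 6U)
14U → rack 6 (remaining 6U)
11U → rack 4 (remaining 2U)
14U → rack 7 (remaining 6U)
7 racks × 20U = 140U; used 119U; unused 21U.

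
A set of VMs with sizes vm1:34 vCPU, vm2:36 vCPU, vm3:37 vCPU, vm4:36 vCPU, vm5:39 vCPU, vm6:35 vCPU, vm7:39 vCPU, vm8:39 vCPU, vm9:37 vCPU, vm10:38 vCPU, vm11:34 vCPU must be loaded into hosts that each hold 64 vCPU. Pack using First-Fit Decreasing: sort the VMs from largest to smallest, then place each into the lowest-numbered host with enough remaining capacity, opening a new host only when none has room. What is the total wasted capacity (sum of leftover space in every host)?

300

Sorted descending: 39, 39, 39, 38, 37, 37, 36, 36, 35, 34, 34.
Put 39 vCPU in host 1; 25 vCPU remain.
Put 39 vCPU in host 2; 25 vCPU remain.
Put 39 vCPU in host 3; 25 vCPU remain.
Put 38 vCPU in host 4; 26 vCPU remain.
Put 37 vCPU in host 5; 27 vCPU remain.
Put 37 vCPU in host 6; 27 vCPU remain.
Put 36 vCPU in host 7; 28 vCPU remain.
Put 36 vCPU in host 8; 28 vCPU remain.
Put 35 vCPU in host 9; 29 vCPU remain.
Put 34 vCPU in host 10; 30 vCPU remain.
Put 34 vCPU in host 11; 30 vCPU remain.
11 hosts × 64 vCPU = 704 vCPU; used 404 vCPU; unused 300 vCPU.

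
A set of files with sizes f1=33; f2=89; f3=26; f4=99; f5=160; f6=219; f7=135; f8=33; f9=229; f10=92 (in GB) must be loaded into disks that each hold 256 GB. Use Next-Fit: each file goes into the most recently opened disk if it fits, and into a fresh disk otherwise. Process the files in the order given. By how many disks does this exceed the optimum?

1

Next-Fit: [33,89,26,99] [160] [219] [135,33] [229] [92] → 6 disks.
Total size 1115 GB; any packing needs at least ⌈1115/256⌉ = 5 disks.
An optimal packing achieves that bound: [229,26] [219,33] [160,92] [135,99] [89,33] → 5 disks.
Excess: 6 − 5 = 1.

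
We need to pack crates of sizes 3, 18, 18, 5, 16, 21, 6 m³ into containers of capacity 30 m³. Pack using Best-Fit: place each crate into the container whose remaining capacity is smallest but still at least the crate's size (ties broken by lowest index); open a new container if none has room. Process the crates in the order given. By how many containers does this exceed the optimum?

0

Best-Fit: [3,18,5] [18] [16] [21,6] → 4 containers.
4 crates exceed 15 m³ (half the capacity), and no two of those can share a container, so at least 4 containers are needed.
So 4 is already optimal.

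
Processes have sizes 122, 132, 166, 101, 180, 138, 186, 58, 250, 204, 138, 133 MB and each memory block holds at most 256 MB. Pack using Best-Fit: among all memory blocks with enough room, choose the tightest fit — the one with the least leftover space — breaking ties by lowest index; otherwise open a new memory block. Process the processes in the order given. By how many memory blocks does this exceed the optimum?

0

Best-Fit: [122,132] [166] [101,138] [180] [186,58] [250] [204] [138] [133] → 9 memory blocks.
9 processes exceed 128 MB (half the capacity), and no two of those can share a memory block, so at least 9 memory blocks are needed.
So 9 is already optimal.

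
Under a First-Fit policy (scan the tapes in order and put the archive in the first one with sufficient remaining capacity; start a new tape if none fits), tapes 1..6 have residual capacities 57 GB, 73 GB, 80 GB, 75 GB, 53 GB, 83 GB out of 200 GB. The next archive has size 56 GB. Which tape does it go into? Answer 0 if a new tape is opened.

1

Tapes with room: tape 1 (57 GB), tape 2 (73 GB), tape 3 (80 GB), tape 4 (75 GB), tape 6 (83 GB).
The first with room is tape 1.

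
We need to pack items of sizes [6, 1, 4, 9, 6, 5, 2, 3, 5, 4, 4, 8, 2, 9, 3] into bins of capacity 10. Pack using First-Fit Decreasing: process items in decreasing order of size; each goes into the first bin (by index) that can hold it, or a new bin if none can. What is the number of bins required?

Sorted descending: 9, 9, 8, 6, 6, 5, 5, 4, 4, 4, 3, 3, 2, 2, 1.
bin 1: place 9, 1 left
bin 2: place 9, 1 left
bin 3: place 8, 2 left
bin 4: place 6, 4 left
bin 5: place 6, 4 left
bin 6: place 5, 5 left
bin 6: place 5, 0 left
bin 4: place 4, 0 left
bin 5: place 4, 0 left
bin 7: place 4, 6 left
bin 7: place 3, 3 left
bin 7: place 3, 0 left
bin 3: place 2, 0 left
bin 8: place 2, 8 left
bin 1: place 1, 0 left

8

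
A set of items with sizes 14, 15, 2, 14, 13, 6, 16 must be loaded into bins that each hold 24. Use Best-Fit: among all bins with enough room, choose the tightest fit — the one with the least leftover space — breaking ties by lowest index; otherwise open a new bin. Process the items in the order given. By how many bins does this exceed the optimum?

0

Best-Fit: [14] [15,2,6] [14] [13] [16] → 5 bins.
5 items exceed 12 (half the capacity), and no two of those can share a bin, so at least 5 bins are needed.
So 5 is already optimal.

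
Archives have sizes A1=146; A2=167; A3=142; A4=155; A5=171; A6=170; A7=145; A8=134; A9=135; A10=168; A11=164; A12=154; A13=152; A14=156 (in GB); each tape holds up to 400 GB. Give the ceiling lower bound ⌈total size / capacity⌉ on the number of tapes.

6

Total size = 146 + 167 + 142 + 155 + 171 + 170 + 145 + 134 + 135 + 168 + 164 + 154 + 152 + 156 = 2159 GB.
⌈2159 / 400⌉ = 6.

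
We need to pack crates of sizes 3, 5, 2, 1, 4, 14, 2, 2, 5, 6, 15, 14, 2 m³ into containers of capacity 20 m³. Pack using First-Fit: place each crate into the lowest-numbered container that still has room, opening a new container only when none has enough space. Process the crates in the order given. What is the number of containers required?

Put 3 m³ in container 1; 17 m³ remain.
Put 5 m³ in container 1; 12 m³ remain.
Put 2 m³ in container 1; 10 m³ remain.
Put 1 m³ in container 1; 9 m³ remain.
Put 4 m³ in container 1; 5 m³ remain.
Put 14 m³ in container 2; 6 m³ remain.
Put 2 m³ in container 1; 3 m³ remain.
Put 2 m³ in container 1; 1 m³ remain.
Put 5 m³ in container 2; 1 m³ remain.
Put 6 m³ in container 3; 14 m³ remain.
Put 15 m³ in container 4; 5 m³ remain.
Put 14 m³ in container 3; 0 m³ remain.
Put 2 m³ in container 4; 3 m³ remain.
Final containers: [3,5,2,1,4,2,2] [14,5] [6,14] [15,2].

4 containers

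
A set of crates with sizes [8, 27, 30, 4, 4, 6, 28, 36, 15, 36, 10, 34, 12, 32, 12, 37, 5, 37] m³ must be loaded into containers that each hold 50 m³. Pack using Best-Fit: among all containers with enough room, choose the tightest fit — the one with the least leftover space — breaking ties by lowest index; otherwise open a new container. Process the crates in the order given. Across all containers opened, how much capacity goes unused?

container 1: place 8 m³, 42 m³ left
container 1: place 27 m³, 15 m³ left
container 2: place 30 m³, 20 m³ left
container 1: place 4 m³, 11 m³ left
container 1: place 4 m³, 7 m³ left
container 1: place 6 m³, 1 m³ left
container 3: place 28 m³, 22 m³ left
container 4: place 36 m³, 14 m³ left
container 2: place 15 m³, 5 m³ left
container 5: place 36 m³, 14 m³ left
container 4: place 10 m³, 4 m³ left
container 6: place 34 m³, 16 m³ left
container 5: place 12 m³, 2 m³ left
container 7: place 32 m³, 18 m³ left
container 6: place 12 m³, 4 m³ left
container 8: place 37 m³, 13 m³ left
container 2: place 5 m³, 0 m³ left
container 9: place 37 m³, 13 m³ left
9 containers × 50 m³ = 450 m³; used 373 m³; unused 77 m³.

77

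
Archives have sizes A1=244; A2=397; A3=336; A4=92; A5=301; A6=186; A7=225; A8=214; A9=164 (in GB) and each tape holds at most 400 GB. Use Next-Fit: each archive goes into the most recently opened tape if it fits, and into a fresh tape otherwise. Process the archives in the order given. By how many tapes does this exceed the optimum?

Next-Fit: [244] [397] [336] [92,301] [186] [225] [214,164] → 7 tapes.
Total size 2159 GB; any packing needs at least ⌈2159/400⌉ = 6 tapes.
An optimal packing achieves that bound: [397] [336] [301,92] [244] [225,164] [214,186] → 6 tapes.
Excess: 7 − 6 = 1.

1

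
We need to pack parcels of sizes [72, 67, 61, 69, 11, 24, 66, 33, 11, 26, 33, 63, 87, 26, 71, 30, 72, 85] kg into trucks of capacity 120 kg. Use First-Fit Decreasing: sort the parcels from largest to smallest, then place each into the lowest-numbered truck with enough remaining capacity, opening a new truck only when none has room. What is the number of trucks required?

10 trucks

Sorted descending: 87, 85, 72, 72, 71, 69, 67, 66, 63, 61, 33, 33, 30, 26, 26, 24, 11, 11.
87 kg → truck 1 (remaining 33 kg)
85 kg → truck 2 (remaining 35 kg)
72 kg → truck 3 (remaining 48 kg)
72 kg → truck 4 (remaining 48 kg)
71 kg → truck 5 (remaining 49 kg)
69 kg → truck 6 (remaining 51 kg)
67 kg → truck 7 (remaining 53 kg)
66 kg → truck 8 (remaining 54 kg)
63 kg → truck 9 (remaining 57 kg)
61 kg → truck 10 (remaining 59 kg)
33 kg → truck 1 (remaining 0 kg)
33 kg → truck 2 (remaining 2 kg)
30 kg → truck 3 (remaining 18 kg)
26 kg → truck 4 (remaining 22 kg)
26 kg → truck 5 (remaining 23 kg)
24 kg → truck 6 (remaining 27 kg)
11 kg → truck 3 (remaining 7 kg)
11 kg → truck 4 (remaining 11 kg)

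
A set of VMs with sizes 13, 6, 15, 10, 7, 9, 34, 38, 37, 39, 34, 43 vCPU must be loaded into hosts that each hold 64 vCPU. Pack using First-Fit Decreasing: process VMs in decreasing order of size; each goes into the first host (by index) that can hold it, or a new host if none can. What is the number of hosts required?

6

Sorted descending: 43, 39, 38, 37, 34, 34, 15, 13, 10, 9, 7, 6.
host 1: place 43 vCPU, 21 vCPU left
host 2: place 39 vCPU, 25 vCPU left
host 3: place 38 vCPU, 26 vCPU left
host 4: place 37 vCPU, 27 vCPU left
host 5: place 34 vCPU, 30 vCPU left
host 6: place 34 vCPU, 30 vCPU left
host 1: place 15 vCPU, 6 vCPU left
host 2: place 13 vCPU, 12 vCPU left
host 2: place 10 vCPU, 2 vCPU left
host 3: place 9 vCPU, 17 vCPU left
host 3: place 7 vCPU, 10 vCPU left
host 1: place 6 vCPU, 0 vCPU left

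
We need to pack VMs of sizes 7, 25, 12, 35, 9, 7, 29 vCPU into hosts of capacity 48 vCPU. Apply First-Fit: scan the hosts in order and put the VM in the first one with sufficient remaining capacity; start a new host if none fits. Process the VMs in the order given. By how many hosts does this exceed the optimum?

0

First-Fit: [7,25,12] [35,9] [7,29] → 3 hosts.
Total size 124 vCPU; any packing needs at least ⌈124/48⌉ = 3 hosts.
So 3 is already optimal.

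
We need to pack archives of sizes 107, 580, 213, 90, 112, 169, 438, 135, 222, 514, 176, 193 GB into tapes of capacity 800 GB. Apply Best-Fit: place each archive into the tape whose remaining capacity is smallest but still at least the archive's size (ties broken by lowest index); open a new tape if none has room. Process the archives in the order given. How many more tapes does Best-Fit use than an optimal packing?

1

Best-Fit: [107,580,90] [213,112,169,135] [438,222] [514,176] [193] → 5 tapes.
Total size 2949 GB; any packing needs at least ⌈2949/800⌉ = 4 tapes.
An optimal packing achieves that bound: [580,213] [514,222] [438,193,169] [176,135,112,107,90] → 4 tapes.
Excess: 5 − 4 = 1.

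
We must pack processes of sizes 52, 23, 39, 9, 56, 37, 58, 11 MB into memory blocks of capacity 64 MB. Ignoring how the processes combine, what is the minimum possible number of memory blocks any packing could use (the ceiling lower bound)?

5

Total size = 52 + 23 + 39 + 9 + 56 + 37 + 58 + 11 = 285 MB.
⌈285 / 64⌉ = 5.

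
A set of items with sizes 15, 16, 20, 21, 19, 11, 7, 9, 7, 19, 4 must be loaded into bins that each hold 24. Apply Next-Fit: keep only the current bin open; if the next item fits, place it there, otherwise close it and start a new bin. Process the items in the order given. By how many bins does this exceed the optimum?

1

Next-Fit: [15] [16] [20] [21] [19] [11,7] [9,7] [19,4] → 8 bins.
Total size 148; any packing needs at least ⌈148/24⌉ = 7 bins.
An optimal packing achieves that bound: [21] [20,4] [19] [19] [16,7] [15,9] [11,7] → 7 bins.
Excess: 8 − 7 = 1.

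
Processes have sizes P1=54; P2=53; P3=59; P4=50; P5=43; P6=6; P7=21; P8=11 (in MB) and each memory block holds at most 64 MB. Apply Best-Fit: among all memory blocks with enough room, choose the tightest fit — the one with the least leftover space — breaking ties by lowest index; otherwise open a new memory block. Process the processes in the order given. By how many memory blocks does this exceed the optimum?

0

Best-Fit: [54,6] [53,11] [59] [50] [43,21] → 5 memory blocks.
Total size 297 MB; any packing needs at least ⌈297/64⌉ = 5 memory blocks.
So 5 is already optimal.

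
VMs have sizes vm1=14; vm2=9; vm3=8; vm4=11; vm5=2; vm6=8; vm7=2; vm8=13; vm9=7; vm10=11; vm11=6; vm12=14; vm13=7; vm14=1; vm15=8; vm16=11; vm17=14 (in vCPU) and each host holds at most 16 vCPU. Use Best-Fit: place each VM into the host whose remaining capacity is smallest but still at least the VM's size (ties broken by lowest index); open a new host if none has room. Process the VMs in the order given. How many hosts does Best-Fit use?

host 1: place vm1 (14 vCPU), 2 vCPU left
host 2: place vm2 (9 vCPU), 7 vCPU left
host 3: place vm3 (8 vCPU), 8 vCPU left
host 4: place vm4 (11 vCPU), 5 vCPU left
host 1: place vm5 (2 vCPU), 0 vCPU left
host 3: place vm6 (8 vCPU), 0 vCPU left
host 4: place vm7 (2 vCPU), 3 vCPU left
host 5: place vm8 (13 vCPU), 3 vCPU left
host 2: place vm9 (7 vCPU), 0 vCPU left
host 6: place vm10 (11 vCPU), 5 vCPU left
host 7: place vm11 (6 vCPU), 10 vCPU left
host 8: place vm12 (14 vCPU), 2 vCPU left
host 7: place vm13 (7 vCPU), 3 vCPU left
host 8: place vm14 (1 vCPU), 1 vCPU left
host 9: place vm15 (8 vCPU), 8 vCPU left
host 10: place vm16 (11 vCPU), 5 vCPU left
host 11: place vm17 (14 vCPU), 2 vCPU left
Final hosts: [14,2] [9,7] [8,8] [11,2] [13] [11] [6,7] [14,1] [8] [11] [14].

11 hosts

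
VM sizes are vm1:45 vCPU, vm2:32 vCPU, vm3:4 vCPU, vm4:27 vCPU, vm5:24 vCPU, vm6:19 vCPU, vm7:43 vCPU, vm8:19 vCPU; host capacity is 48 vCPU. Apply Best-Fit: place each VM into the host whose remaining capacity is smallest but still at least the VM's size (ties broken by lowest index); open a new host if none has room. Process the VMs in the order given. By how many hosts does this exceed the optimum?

0

Best-Fit: [45] [32,4] [27,19] [24,19] [43] → 5 hosts.
Total size 213 vCPU; any packing needs at least ⌈213/48⌉ = 5 hosts.
So 5 is already optimal.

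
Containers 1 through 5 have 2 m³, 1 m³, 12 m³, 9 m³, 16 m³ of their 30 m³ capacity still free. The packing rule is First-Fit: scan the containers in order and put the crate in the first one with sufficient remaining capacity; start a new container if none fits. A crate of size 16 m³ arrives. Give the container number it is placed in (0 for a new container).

5

Containers with room: container 5 (16 m³).
The first with room is container 5.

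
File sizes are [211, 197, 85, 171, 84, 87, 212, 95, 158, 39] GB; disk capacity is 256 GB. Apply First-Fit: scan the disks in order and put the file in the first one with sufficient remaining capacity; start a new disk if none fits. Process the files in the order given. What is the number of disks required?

6 disks

Put 211 GB in disk 1; 45 GB remain.
Put 197 GB in disk 2; 59 GB remain.
Put 85 GB in disk 3; 171 GB remain.
Put 171 GB in disk 3; 0 GB remain.
Put 84 GB in disk 4; 172 GB remain.
Put 87 GB in disk 4; 85 GB remain.
Put 212 GB in disk 5; 44 GB remain.
Put 95 GB in disk 6; 161 GB remain.
Put 158 GB in disk 6; 3 GB remain.
Put 39 GB in disk 1; 6 GB remain.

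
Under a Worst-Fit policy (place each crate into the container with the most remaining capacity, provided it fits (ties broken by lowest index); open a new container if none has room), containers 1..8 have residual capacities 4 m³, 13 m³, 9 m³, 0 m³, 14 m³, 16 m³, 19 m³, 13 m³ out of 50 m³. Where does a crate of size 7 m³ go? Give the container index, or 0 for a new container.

Containers with room: container 2 (13 m³), container 3 (9 m³), container 5 (14 m³), container 6 (16 m³), container 7 (19 m³), container 8 (13 m³).
Most room is container 7 with 19 m³ free.

7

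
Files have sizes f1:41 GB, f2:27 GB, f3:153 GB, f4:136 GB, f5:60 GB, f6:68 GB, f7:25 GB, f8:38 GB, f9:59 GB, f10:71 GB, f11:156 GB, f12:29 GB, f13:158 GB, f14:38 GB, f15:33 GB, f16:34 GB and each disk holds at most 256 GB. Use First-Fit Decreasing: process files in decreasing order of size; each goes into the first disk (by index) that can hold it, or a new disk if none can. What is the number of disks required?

Sorted descending: 158, 156, 153, 136, 71, 68, 60, 59, 41, 38, 38, 34, 33, 29, 27, 25.
disk 1: place 158 GB, 98 GB left
disk 2: place 156 GB, 100 GB left
disk 3: place 153 GB, 103 GB left
disk 4: place 136 GB, 120 GB left
disk 1: place 71 GB, 27 GB left
disk 2: place 68 GB, 32 GB left
disk 3: place 60 GB, 43 GB left
disk 4: place 59 GB, 61 GB left
disk 3: place 41 GB, 2 GB left
disk 4: place 38 GB, 23 GB left
disk 5: place 38 GB, 218 GB left
disk 5: place 34 GB, 184 GB left
disk 5: place 33 GB, 151 GB left
disk 2: place 29 GB, 3 GB left
disk 1: place 27 GB, 0 GB left
disk 5: place 25 GB, 126 GB left

5 disks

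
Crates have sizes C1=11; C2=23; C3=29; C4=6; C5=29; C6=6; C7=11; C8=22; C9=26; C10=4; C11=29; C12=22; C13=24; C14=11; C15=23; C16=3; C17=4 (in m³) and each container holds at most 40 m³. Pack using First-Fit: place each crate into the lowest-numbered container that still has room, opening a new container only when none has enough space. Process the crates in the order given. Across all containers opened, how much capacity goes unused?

77

C1 (11 m³) → container 1 (remaining 29 m³)
C2 (23 m³) → container 1 (remaining 6 m³)
C3 (29 m³) → container 2 (remaining 11 m³)
C4 (6 m³) → container 1 (remaining 0 m³)
C5 (29 m³) → container 3 (remaining 11 m³)
C6 (6 m³) → container 2 (remaining 5 m³)
C7 (11 m³) → container 3 (remaining 0 m³)
C8 (22 m³) → container 4 (remaining 18 m³)
C9 (26 m³) → container 5 (remaining 14 m³)
C10 (4 m³) → container 2 (remaining 1 m³)
C11 (29 m³) → container 6 (remaining 11 m³)
C12 (22 m³) → container 7 (remaining 18 m³)
C13 (24 m³) → container 8 (remaining 16 m³)
C14 (11 m³) → container 4 (remaining 7 m³)
C15 (23 m³) → container 9 (remaining 17 m³)
C16 (3 m³) → container 4 (remaining 4 m³)
C17 (4 m³) → container 4 (remaining 0 m³)
9 containers × 40 m³ = 360 m³; used 283 m³; unused 77 m³.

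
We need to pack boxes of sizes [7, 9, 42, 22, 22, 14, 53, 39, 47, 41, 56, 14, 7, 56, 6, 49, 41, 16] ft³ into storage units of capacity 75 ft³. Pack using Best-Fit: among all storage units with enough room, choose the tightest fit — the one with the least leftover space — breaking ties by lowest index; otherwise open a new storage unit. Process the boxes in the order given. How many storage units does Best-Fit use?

7 ft³ → storage unit 1 (remaining 68 ft³)
9 ft³ → storage unit 1 (remaining 59 ft³)
42 ft³ → storage unit 1 (remaining 17 ft³)
22 ft³ → storage unit 2 (remaining 53 ft³)
22 ft³ → storage unit 2 (remaining 31 ft³)
14 ft³ → storage unit 1 (remaining 3 ft³)
53 ft³ → storage unit 3 (remaining 22 ft³)
39 ft³ → storage unit 4 (remaining 36 ft³)
47 ft³ → storage unit 5 (remaining 28 ft³)
41 ft³ → storage unit 6 (remaining 34 ft³)
56 ft³ → storage unit 7 (remaining 19 ft³)
14 ft³ → storage unit 7 (remaining 5 ft³)
7 ft³ → storage unit 3 (remaining 15 ft³)
56 ft³ → storage unit 8 (remaining 19 ft³)
6 ft³ → storage unit 3 (remaining 9 ft³)
49 ft³ → storage unit 9 (remaining 26 ft³)
41 ft³ → storage unit 10 (remaining 34 ft³)
16 ft³ → storage unit 8 (remaining 3 ft³)
Final storage units: [7,9,42,14] [22,22] [53,7,6] [39] [47] [41] [56,14] [56,16] [49] [41].

10 storage units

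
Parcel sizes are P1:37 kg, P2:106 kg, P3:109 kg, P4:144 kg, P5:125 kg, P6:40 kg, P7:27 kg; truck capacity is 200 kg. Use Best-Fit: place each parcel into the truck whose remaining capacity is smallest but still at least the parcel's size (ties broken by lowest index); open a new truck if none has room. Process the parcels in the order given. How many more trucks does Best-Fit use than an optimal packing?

0

Best-Fit: [37,106,27] [109] [144,40] [125] → 4 trucks.
4 parcels exceed 100 kg (half the capacity), and no two of those can share a truck, so at least 4 trucks are needed.
So 4 is already optimal.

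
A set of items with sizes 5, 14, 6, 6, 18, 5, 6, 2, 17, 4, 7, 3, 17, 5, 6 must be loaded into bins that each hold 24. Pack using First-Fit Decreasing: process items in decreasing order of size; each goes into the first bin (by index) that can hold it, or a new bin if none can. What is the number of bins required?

Sorted descending: 18, 17, 17, 14, 7, 6, 6, 6, 6, 5, 5, 5, 4, 3, 2.
bin 1: place 18, 6 left
bin 2: place 17, 7 left
bin 3: place 17, 7 left
bin 4: place 14, 10 left
bin 2: place 7, 0 left
bin 1: place 6, 0 left
bin 3: place 6, 1 left
bin 4: place 6, 4 left
bin 5: place 6, 18 left
bin 5: place 5, 13 left
bin 5: place 5, 8 left
bin 5: place 5, 3 left
bin 4: place 4, 0 left
bin 5: place 3, 0 left
bin 6: place 2, 22 left

6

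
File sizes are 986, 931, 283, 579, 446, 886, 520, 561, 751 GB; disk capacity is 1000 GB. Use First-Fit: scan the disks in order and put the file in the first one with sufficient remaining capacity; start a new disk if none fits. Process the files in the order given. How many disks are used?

986 GB → disk 1 (remaining 14 GB)
931 GB → disk 2 (remaining 69 GB)
283 GB → disk 3 (remaining 717 GB)
579 GB → disk 3 (remaining 138 GB)
446 GB → disk 4 (remaining 554 GB)
886 GB → disk 5 (remaining 114 GB)
520 GB → disk 4 (remaining 34 GB)
561 GB → disk 6 (remaining 439 GB)
751 GB → disk 7 (remaining 249 GB)

7 disks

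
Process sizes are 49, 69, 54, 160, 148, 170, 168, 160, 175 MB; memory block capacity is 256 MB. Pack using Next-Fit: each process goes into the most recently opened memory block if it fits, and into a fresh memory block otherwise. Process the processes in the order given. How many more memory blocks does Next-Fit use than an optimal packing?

Next-Fit: [49,69,54] [160] [148] [170] [168] [160] [175] → 7 memory blocks.
6 processes exceed 128 MB (half the capacity), and no two of those can share a memory block, so at least 6 memory blocks are needed.
An optimal packing achieves that bound: [175,69] [170,54] [168,49] [160] [160] [148] → 6 memory blocks.
Excess: 7 − 6 = 1.

1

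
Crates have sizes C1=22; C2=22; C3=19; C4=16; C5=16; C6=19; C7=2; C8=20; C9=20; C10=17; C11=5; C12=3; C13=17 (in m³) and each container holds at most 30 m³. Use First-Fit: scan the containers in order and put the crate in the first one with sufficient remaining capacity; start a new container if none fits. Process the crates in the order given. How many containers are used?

C1 (22 m³) → container 1 (remaining 8 m³)
C2 (22 m³) → container 2 (remaining 8 m³)
C3 (19 m³) → container 3 (remaining 11 m³)
C4 (16 m³) → container 4 (remaining 14 m³)
C5 (16 m³) → container 5 (remaining 14 m³)
C6 (19 m³) → container 6 (remaining 11 m³)
C7 (2 m³) → container 1 (remaining 6 m³)
C8 (20 m³) → container 7 (remaining 10 m³)
C9 (20 m³) → container 8 (remaining 10 m³)
C10 (17 m³) → container 9 (remaining 13 m³)
C11 (5 m³) → container 1 (remaining 1 m³)
C12 (3 m³) → container 2 (remaining 5 m³)
C13 (17 m³) → container 10 (remaining 13 m³)

10 containers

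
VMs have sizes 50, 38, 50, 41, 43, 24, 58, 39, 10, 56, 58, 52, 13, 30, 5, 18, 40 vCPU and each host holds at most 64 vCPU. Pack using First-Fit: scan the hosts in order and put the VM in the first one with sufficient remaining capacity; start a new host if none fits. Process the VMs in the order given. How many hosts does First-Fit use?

12

50 vCPU → host 1 (remaining 14 vCPU)
38 vCPU → host 2 (remaining 26 vCPU)
50 vCPU → host 3 (remaining 14 vCPU)
41 vCPU → host 4 (remaining 23 vCPU)
43 vCPU → host 5 (remaining 21 vCPU)
24 vCPU → host 2 (remaining 2 vCPU)
58 vCPU → host 6 (remaining 6 vCPU)
39 vCPU → host 7 (remaining 25 vCPU)
10 vCPU → host 1 (remaining 4 vCPU)
56 vCPU → host 8 (remaining 8 vCPU)
58 vCPU → host 9 (remaining 6 vCPU)
52 vCPU → host 10 (remaining 12 vCPU)
13 vCPU → host 3 (remaining 1 vCPU)
30 vCPU → host 11 (remaining 34 vCPU)
5 vCPU → host 4 (remaining 18 vCPU)
18 vCPU → host 4 (remaining 0 vCPU)
40 vCPU → host 12 (remaining 24 vCPU)
Final hosts: [50,10] [38,24] [50,13] [41,5,18] [43] [58] [39] [56] [58] [52] [30] [40].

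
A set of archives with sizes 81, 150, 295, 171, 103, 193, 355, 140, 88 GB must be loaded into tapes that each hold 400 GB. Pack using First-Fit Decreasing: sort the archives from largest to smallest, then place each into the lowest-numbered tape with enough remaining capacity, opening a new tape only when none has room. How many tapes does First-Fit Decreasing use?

5

Sorted descending: 355, 295, 193, 171, 150, 140, 103, 88, 81.
355 GB → tape 1 (remaining 45 GB)
295 GB → tape 2 (remaining 105 GB)
193 GB → tape 3 (remaining 207 GB)
171 GB → tape 3 (remaining 36 GB)
150 GB → tape 4 (remaining 250 GB)
140 GB → tape 4 (remaining 110 GB)
103 GB → tape 2 (remaining 2 GB)
88 GB → tape 4 (remaining 22 GB)
81 GB → tape 5 (remaining 319 GB)
Final tapes: [355] [295,103] [193,171] [150,140,88] [81].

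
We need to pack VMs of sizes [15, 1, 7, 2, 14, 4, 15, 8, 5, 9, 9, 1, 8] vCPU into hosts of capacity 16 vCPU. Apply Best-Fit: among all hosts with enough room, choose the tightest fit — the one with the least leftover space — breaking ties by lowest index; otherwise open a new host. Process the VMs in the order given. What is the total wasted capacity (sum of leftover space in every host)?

host 1: place 15 vCPU, 1 vCPU left
host 1: place 1 vCPU, 0 vCPU left
host 2: place 7 vCPU, 9 vCPU left
host 2: place 2 vCPU, 7 vCPU left
host 3: place 14 vCPU, 2 vCPU left
host 2: place 4 vCPU, 3 vCPU left
host 4: place 15 vCPU, 1 vCPU left
host 5: place 8 vCPU, 8 vCPU left
host 5: place 5 vCPU, 3 vCPU left
host 6: place 9 vCPU, 7 vCPU left
host 7: place 9 vCPU, 7 vCPU left
host 4: place 1 vCPU, 0 vCPU left
host 8: place 8 vCPU, 8 vCPU left
8 hosts × 16 vCPU = 128 vCPU; used 98 vCPU; unused 30 vCPU.

30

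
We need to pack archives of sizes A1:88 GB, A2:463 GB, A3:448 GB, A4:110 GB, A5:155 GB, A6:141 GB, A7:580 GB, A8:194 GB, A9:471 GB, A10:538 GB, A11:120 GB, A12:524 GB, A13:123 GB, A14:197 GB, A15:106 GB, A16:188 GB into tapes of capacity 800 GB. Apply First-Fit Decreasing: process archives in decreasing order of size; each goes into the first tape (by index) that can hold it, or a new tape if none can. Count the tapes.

Sorted descending: 580, 538, 524, 471, 463, 448, 197, 194, 188, 155, 141, 123, 120, 110, 106, 88.
tape 1: place 580 GB, 220 GB left
tape 2: place 538 GB, 262 GB left
tape 3: place 524 GB, 276 GB left
tape 4: place 471 GB, 329 GB left
tape 5: place 463 GB, 337 GB left
tape 6: place 448 GB, 352 GB left
tape 1: place 197 GB, 23 GB left
tape 2: place 194 GB, 68 GB left
tape 3: place 188 GB, 88 GB left
tape 4: place 155 GB, 174 GB left
tape 4: place 141 GB, 33 GB left
tape 5: place 123 GB, 214 GB left
tape 5: place 120 GB, 94 GB left
tape 6: place 110 GB, 242 GB left
tape 6: place 106 GB, 136 GB left
tape 3: place 88 GB, 0 GB left

6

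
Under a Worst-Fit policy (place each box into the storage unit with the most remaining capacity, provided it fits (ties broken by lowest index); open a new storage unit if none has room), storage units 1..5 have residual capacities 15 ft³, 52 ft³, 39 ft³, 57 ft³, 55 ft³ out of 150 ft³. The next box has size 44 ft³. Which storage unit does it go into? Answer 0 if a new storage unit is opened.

4

Storage units with room: storage unit 2 (52 ft³), storage unit 4 (57 ft³), storage unit 5 (55 ft³).
Most room is storage unit 4 with 57 ft³ free.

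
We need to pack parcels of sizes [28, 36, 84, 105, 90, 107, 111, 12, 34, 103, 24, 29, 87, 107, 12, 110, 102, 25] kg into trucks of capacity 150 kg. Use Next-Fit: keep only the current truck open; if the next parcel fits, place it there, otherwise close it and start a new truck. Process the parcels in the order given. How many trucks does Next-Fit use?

truck 1: place 28 kg, 122 kg left
truck 1: place 36 kg, 86 kg left
truck 1: place 84 kg, 2 kg left
truck 2: place 105 kg, 45 kg left
truck 3: place 90 kg, 60 kg left
truck 4: place 107 kg, 43 kg left
truck 5: place 111 kg, 39 kg left
truck 5: place 12 kg, 27 kg left
truck 6: place 34 kg, 116 kg left
truck 6: place 103 kg, 13 kg left
truck 7: place 24 kg, 126 kg left
truck 7: place 29 kg, 97 kg left
truck 7: place 87 kg, 10 kg left
truck 8: place 107 kg, 43 kg left
truck 8: place 12 kg, 31 kg left
truck 9: place 110 kg, 40 kg left
truck 10: place 102 kg, 48 kg left
truck 10: place 25 kg, 23 kg left

10 trucks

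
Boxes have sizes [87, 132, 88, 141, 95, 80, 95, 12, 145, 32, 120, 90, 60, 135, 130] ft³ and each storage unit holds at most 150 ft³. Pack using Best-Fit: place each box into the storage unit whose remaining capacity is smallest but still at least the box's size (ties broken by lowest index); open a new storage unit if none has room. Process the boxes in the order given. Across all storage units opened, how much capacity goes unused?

358

storage unit 1: place 87 ft³, 63 ft³ left
storage unit 2: place 132 ft³, 18 ft³ left
storage unit 3: place 88 ft³, 62 ft³ left
storage unit 4: place 141 ft³, 9 ft³ left
storage unit 5: place 95 ft³, 55 ft³ left
storage unit 6: place 80 ft³, 70 ft³ left
storage unit 7: place 95 ft³, 55 ft³ left
storage unit 2: place 12 ft³, 6 ft³ left
storage unit 8: place 145 ft³, 5 ft³ left
storage unit 5: place 32 ft³, 23 ft³ left
storage unit 9: place 120 ft³, 30 ft³ left
storage unit 10: place 90 ft³, 60 ft³ left
storage unit 10: place 60 ft³, 0 ft³ left
storage unit 11: place 135 ft³, 15 ft³ left
storage unit 12: place 130 ft³, 20 ft³ left
12 storage units × 150 ft³ = 1800 ft³; used 1442 ft³; unused 358 ft³.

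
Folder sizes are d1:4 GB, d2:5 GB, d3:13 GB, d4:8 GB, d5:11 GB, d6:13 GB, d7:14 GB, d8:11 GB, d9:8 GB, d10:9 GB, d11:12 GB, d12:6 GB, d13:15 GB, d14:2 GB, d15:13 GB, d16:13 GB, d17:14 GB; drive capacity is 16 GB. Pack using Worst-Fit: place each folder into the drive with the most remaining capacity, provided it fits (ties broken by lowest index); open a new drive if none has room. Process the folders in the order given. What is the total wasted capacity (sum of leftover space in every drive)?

Put d1 (4 GB) in drive 1; 12 GB remain.
Put d2 (5 GB) in drive 1; 7 GB remain.
Put d3 (13 GB) in drive 2; 3 GB remain.
Put d4 (8 GB) in drive 3; 8 GB remain.
Put d5 (11 GB) in drive 4; 5 GB remain.
Put d6 (13 GB) in drive 5; 3 GB remain.
Put d7 (14 GB) in drive 6; 2 GB remain.
Put d8 (11 GB) in drive 7; 5 GB remain.
Put d9 (8 GB) in drive 3; 0 GB remain.
Put d10 (9 GB) in drive 8; 7 GB remain.
Put d11 (12 GB) in drive 9; 4 GB remain.
Put d12 (6 GB) in drive 1; 1 GB remain.
Put d13 (15 GB) in drive 10; 1 GB remain.
Put d14 (2 GB) in drive 8; 5 GB remain.
Put d15 (13 GB) in drive 11; 3 GB remain.
Put d16 (13 GB) in drive 12; 3 GB remain.
Put d17 (14 GB) in drive 13; 2 GB remain.
13 drives × 16 GB = 208 GB; used 171 GB; unused 37 GB.

37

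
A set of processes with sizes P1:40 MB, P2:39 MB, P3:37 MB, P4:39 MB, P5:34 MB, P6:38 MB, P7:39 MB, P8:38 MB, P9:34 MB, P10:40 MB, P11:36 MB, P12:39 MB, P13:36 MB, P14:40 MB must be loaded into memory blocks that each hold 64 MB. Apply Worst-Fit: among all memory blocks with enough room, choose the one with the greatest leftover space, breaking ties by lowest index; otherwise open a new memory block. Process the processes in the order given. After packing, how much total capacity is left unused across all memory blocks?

Put P1 (40 MB) in memory block 1; 24 MB remain.
Put P2 (39 MB) in memory block 2; 25 MB remain.
Put P3 (37 MB) in memory block 3; 27 MB remain.
Put P4 (39 MB) in memory block 4; 25 MB remain.
Put P5 (34 MB) in memory block 5; 30 MB remain.
Put P6 (38 MB) in memory block 6; 26 MB remain.
Put P7 (39 MB) in memory block 7; 25 MB remain.
Put P8 (38 MB) in memory block 8; 26 MB remain.
Put P9 (34 MB) in memory block 9; 30 MB remain.
Put P10 (40 MB) in memory block 10; 24 MB remain.
Put P11 (36 MB) in memory block 11; 28 MB remain.
Put P12 (39 MB) in memory block 12; 25 MB remain.
Put P13 (36 MB) in memory block 13; 28 MB remain.
Put P14 (40 MB) in memory block 14; 24 MB remain.
14 memory blocks × 64 MB = 896 MB; used 529 MB; unused 367 MB.

367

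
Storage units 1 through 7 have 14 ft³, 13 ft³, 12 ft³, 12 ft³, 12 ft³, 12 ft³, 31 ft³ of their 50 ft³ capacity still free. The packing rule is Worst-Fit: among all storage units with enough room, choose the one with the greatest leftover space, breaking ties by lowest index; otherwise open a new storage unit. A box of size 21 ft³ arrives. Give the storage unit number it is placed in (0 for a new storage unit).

7

Storage units with room: storage unit 7 (31 ft³).
Most room is storage unit 7 with 31 ft³ free.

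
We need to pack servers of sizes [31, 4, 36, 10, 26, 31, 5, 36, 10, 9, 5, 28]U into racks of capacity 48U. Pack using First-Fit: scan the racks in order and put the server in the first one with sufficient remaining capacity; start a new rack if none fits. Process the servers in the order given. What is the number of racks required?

6

Put 31U in rack 1; 17U remain.
Put 4U in rack 1; 13U remain.
Put 36U in rack 2; 12U remain.
Put 10U in rack 1; 3U remain.
Put 26U in rack 3; 22U remain.
Put 31U in rack 4; 17U remain.
Put 5U in rack 2; 7U remain.
Put 36U in rack 5; 12U remain.
Put 10U in rack 3; 12U remain.
Put 9U in rack 3; 3U remain.
Put 5U in rack 2; 2U remain.
Put 28U in rack 6; 20U remain.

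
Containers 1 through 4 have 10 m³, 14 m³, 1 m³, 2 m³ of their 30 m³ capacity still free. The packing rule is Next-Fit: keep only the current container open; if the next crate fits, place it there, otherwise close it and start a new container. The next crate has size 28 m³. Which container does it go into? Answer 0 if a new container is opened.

0

Next-Fit only looks at container 4, which has 2 m³ free.
28 m³ does not fit, so a new container is opened.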